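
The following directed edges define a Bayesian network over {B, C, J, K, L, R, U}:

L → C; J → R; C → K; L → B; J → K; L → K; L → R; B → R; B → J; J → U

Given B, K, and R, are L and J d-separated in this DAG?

There are 6 undirected paths between L and J; checking each against the conditioning set {B, K, R}:
Path 1: L → R ← B → J
  B is a fork here and B is conditioned on, so the path is blocked at B.
Path 2: L → R ← J
  R is a collider and R is conditioned on, which opens it — no node blocks this path, so it is active.
Path 3: L → K ← J
  K is a collider and K is conditioned on, which opens it — no node blocks this path, so it is active.
Path 4: L → B → R ← J
  B is a chain here and B is conditioned on, so the path is blocked at B.
Path 5: L → B → J
  B is a chain here and B is conditioned on, so the path is blocked at B.
Path 6: L → C → K ← J
  C is a chain and C is not conditioned on; K is a collider and K is conditioned on, which opens it — no node blocks this path, so it is active.
Since the path L → R ← J is active, L and J are not d-separated given {B, K, R}.

No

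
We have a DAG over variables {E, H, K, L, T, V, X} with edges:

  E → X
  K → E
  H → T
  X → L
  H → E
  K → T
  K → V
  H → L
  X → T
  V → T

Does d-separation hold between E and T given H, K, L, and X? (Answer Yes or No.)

Yes

Enumerating the 6 paths from E to T and testing each for blocking by {H, K, L, X}:
Path 1: E → X → L ← H → T
  X is a chain here and X is conditioned on, so the path is blocked at X.
Path 2: E → X → T
  X is a chain here and X is conditioned on, so the path is blocked at X.
Path 3: E ← H → L ← X → T
  H is a fork here and H is conditioned on, so the path is blocked at H.
Path 4: E ← H → T
  H is a fork here and H is conditioned on, so the path is blocked at H.
Path 5: E ← K → T
  K is a fork here and K is conditioned on, so the path is blocked at K.
Path 6: E ← K → V → T
  K is a fork here and K is conditioned on, so the path is blocked at K.
All paths are blocked; E ⊥ T | {H, K, L, X} holds.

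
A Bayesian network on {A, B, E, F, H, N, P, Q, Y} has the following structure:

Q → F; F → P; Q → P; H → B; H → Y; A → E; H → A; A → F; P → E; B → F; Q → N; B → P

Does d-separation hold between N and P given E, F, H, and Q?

Yes

We examine all 6 paths between N and P:
Path 1: N ← Q → F ← A ← H → B → P
  Q is a fork here and Q is conditioned on, so the path is blocked at Q.
Path 2: N ← Q → F ← A → E ← P
  Q is a fork here and Q is conditioned on, so the path is blocked at Q.
Path 3: N ← Q → F → P
  Q is a fork here and Q is conditioned on, so the path is blocked at Q.
Path 4: N ← Q → F ← B → P
  Q is a fork here and Q is conditioned on, so the path is blocked at Q.
Path 5: N ← Q → F ← B ← H → A → E ← P
  Q is a fork here and Q is conditioned on, so the path is blocked at Q.
Path 6: N ← Q → P
  Q is a fork here and Q is conditioned on, so the path is blocked at Q.
Every path is blocked, so N and P are d-separated given {E, F, H, Q}.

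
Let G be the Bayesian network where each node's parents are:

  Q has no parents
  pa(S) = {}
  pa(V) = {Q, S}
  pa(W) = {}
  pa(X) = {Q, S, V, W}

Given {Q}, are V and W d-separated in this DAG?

There are 3 undirected paths between V and W; checking each against the conditioning set {Q}:
Path 1: V → X ← W
  X is a collider here and neither X nor any of its descendants is conditioned on, so the collider stays closed — the path is blocked at X.
Path 2: V ← S → X ← W
  X is a collider here and neither X nor any of its descendants is conditioned on, so the collider stays closed — the path is blocked at X.
Path 3: V ← Q → X ← W
  Q is a fork here and Q is conditioned on, so the path is blocked at Q.
All paths are blocked; V ⊥ W | {Q} holds.

Yes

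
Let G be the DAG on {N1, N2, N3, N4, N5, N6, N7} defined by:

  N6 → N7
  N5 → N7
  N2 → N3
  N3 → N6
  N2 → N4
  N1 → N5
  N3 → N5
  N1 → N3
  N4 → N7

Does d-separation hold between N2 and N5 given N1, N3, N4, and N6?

Yes — N2 and N5 are d-separated given {N1, N3, N4, N6}.

6 paths connect N2 and N5; each must be blocked for d-separation to hold:
  1. N2 → N4 → N7 ← N6 ← N3 → N5 — N4:chain[blocks]; N7:collider[blocks]; N6:chain[blocks]; N3:fork[blocks] ⇒ blocked
  2. N2 → N4 → N7 ← N6 ← N3 ← N1 → N5 — N4:chain[blocks]; N7:collider[blocks]; N6:chain[blocks]; N3:chain[blocks]; N1:fork[blocks] ⇒ blocked
  3. N2 → N4 → N7 ← N5 — N4:chain[blocks]; N7:collider[blocks] ⇒ blocked
  4. N2 → N3 → N6 → N7 ← N5 — N3:chain[blocks]; N6:chain[blocks]; N7:collider[blocks] ⇒ blocked
  5. N2 → N3 → N5 — N3:chain[blocks] ⇒ blocked
  6. N2 → N3 ← N1 → N5 — N3:collider[open]; N1:fork[blocks] ⇒ blocked
Since every path is blocked, d-separation holds.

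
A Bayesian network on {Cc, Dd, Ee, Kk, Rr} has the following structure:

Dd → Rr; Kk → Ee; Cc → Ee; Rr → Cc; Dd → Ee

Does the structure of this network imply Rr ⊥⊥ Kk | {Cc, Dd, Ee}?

Yes

We examine all 2 paths between Rr and Kk:
Path 1: Rr → Cc → Ee ← Kk
  Cc is a chain here and Cc is conditioned on, so the path is blocked at Cc.
Path 2: Rr ← Dd → Ee ← Kk
  Dd is a fork here and Dd is conditioned on, so the path is blocked at Dd.
All paths are blocked; Rr ⊥ Kk | {Cc, Dd, Ee} holds.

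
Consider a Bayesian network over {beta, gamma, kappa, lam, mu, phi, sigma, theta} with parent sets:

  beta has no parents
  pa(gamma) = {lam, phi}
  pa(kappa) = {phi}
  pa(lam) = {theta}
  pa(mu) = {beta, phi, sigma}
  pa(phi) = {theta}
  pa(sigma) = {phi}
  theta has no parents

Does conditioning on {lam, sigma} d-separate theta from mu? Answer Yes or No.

Enumerating the 4 paths from theta to mu and testing each for blocking by {lam, sigma}:
Path 1: theta → lam → gamma ← phi → mu
  lam is a chain here and lam is conditioned on, so the path is blocked at lam.
Path 2: theta → lam → gamma ← phi → sigma → mu
  lam is a chain here and lam is conditioned on, so the path is blocked at lam.
Path 3: theta → phi → mu
  phi is a chain and phi is not conditioned on — no node blocks this path, so it is active.
Path 4: theta → phi → sigma → mu
  sigma is a chain here and sigma is conditioned on, so the path is blocked at sigma.
At least one path is unblocked, so d-separation fails.

No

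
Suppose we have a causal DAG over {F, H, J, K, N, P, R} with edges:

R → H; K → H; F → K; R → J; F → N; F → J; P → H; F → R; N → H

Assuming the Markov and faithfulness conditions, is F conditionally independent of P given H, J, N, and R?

No — F and P are not d-separated given {H, J, N, R}.

Enumerating the 4 paths from F to P and testing each for blocking by {H, J, N, R}:
Path 1: F → K → H ← P
  K is a chain and K is not conditioned on; H is a collider and H is conditioned on, which opens it — no node blocks this path, so it is active.
Path 2: F → R → H ← P
  R is a chain here and R is conditioned on, so the path is blocked at R.
Path 3: F → N → H ← P
  N is a chain here and N is conditioned on, so the path is blocked at N.
Path 4: F → J ← R → H ← P
  R is a fork here and R is conditioned on, so the path is blocked at R.
Since the path F → K → H ← P is active, F and P are not d-separated given {H, J, N, R}.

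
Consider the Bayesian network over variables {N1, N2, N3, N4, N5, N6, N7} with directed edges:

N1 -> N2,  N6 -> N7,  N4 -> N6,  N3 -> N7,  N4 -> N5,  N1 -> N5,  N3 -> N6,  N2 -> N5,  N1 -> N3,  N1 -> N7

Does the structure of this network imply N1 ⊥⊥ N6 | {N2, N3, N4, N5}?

Yes

Enumerating the 6 paths from N1 to N6 and testing each for blocking by {N2, N3, N4, N5}:
Path 1: N1 → N3 → N7 ← N6
  N3 is a chain here and N3 is conditioned on, so the path is blocked at N3.
Path 2: N1 → N3 → N6
  N3 is a chain here and N3 is conditioned on, so the path is blocked at N3.
Path 3: N1 → N7 ← N3 → N6
  N7 is a collider here and neither N7 nor any of its descendants is conditioned on, so the collider stays closed — the path is blocked at N7.
Path 4: N1 → N7 ← N6
  N7 is a collider here and neither N7 nor any of its descendants is conditioned on, so the collider stays closed — the path is blocked at N7.
Path 5: N1 → N5 ← N4 → N6
  N4 is a fork here and N4 is conditioned on, so the path is blocked at N4.
Path 6: N1 → N2 → N5 ← N4 → N6
  N2 is a chain here and N2 is conditioned on, so the path is blocked at N2.
All paths are blocked; N1 ⊥ N6 | {N2, N3, N4, N5} holds.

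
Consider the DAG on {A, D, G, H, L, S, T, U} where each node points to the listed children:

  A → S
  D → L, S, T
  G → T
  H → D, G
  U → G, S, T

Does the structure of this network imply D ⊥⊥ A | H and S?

No

There are 5 undirected paths between D and A; checking each against the conditioning set {H, S}:
  1. D → S ← A — S:collider[open] ⇒ active
  2. D ← H → G ← U → S ← A — H:fork[blocks]; G:collider[blocks]; U:fork[open]; S:collider[open] ⇒ blocked
  3. D ← H → G → T ← U → S ← A — H:fork[blocks]; G:chain[open]; T:collider[blocks]; U:fork[open]; S:collider[open] ⇒ blocked
  4. D → T ← U → S ← A — T:collider[blocks]; U:fork[open]; S:collider[open] ⇒ blocked
  5. D → T ← G ← U → S ← A — T:collider[blocks]; G:chain[open]; U:fork[open]; S:collider[open] ⇒ blocked
At least one path is unblocked, so d-separation fails.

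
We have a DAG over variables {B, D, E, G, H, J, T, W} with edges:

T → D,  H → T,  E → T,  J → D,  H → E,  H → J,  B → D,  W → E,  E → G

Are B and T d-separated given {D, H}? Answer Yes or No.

Enumerating the 3 paths from B to T and testing each for blocking by {D, H}:
Path 1: B → D ← T
  D is a collider and D is conditioned on, which opens it — no node blocks this path, so it is active.
Path 2: B → D ← J ← H → E → T
  H is a fork here and H is conditioned on, so the path is blocked at H.
Path 3: B → D ← J ← H → T
  H is a fork here and H is conditioned on, so the path is blocked at H.
At least one path is unblocked, so d-separation fails.

No — B and T are not d-separated given {D, H}.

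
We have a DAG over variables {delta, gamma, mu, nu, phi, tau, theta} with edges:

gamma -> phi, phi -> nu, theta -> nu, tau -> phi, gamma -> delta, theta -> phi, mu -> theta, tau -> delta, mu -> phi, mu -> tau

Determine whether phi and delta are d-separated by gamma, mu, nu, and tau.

Yes

We examine all 5 paths between phi and delta:
Path 1: phi ← mu → tau → delta
  mu is a fork here and mu is conditioned on, so the path is blocked at mu.
Path 2: phi ← gamma → delta
  gamma is a fork here and gamma is conditioned on, so the path is blocked at gamma.
Path 3: phi ← theta ← mu → tau → delta
  mu is a fork here and mu is conditioned on, so the path is blocked at mu.
Path 4: phi → nu ← theta ← mu → tau → delta
  mu is a fork here and mu is conditioned on, so the path is blocked at mu.
Path 5: phi ← tau → delta
  tau is a fork here and tau is conditioned on, so the path is blocked at tau.
All paths are blocked; phi ⊥ delta | {gamma, mu, nu, tau} holds.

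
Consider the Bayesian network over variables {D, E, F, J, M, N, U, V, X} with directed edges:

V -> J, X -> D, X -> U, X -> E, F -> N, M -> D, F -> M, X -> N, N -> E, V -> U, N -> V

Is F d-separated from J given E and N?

Yes

Enumerating the 6 paths from F to J and testing each for blocking by {E, N}:
  1. F → M → D ← X → U ← V → J — M:chain[open]; D:collider[blocks]; X:fork[open]; U:collider[blocks]; V:fork[open] ⇒ blocked
  2. F → M → D ← X → N → V → J — M:chain[open]; D:collider[blocks]; X:fork[open]; N:chain[blocks]; V:chain[open] ⇒ blocked
  3. F → M → D ← X → E ← N → V → J — M:chain[open]; D:collider[blocks]; X:fork[open]; E:collider[open]; N:fork[blocks]; V:chain[open] ⇒ blocked
  4. F → N ← X → U ← V → J — N:collider[open]; X:fork[open]; U:collider[blocks]; V:fork[open] ⇒ blocked
  5. F → N → V → J — N:chain[blocks]; V:chain[open] ⇒ blocked
  6. F → N → E ← X → U ← V → J — N:chain[blocks]; E:collider[open]; X:fork[open]; U:collider[blocks]; V:fork[open] ⇒ blocked
All paths are blocked; F ⊥ J | {E, N} holds.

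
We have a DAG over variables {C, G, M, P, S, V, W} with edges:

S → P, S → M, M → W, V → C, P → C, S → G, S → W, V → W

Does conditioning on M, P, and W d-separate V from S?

Enumerating the 3 paths from V to S and testing each for blocking by {M, P, W}:
Path 1: V → W ← S
  W is a collider and W is conditioned on, which opens it — no node blocks this path, so it is active.
Path 2: V → W ← M ← S
  M is a chain here and M is conditioned on, so the path is blocked at M.
Path 3: V → C ← P ← S
  C is a collider here and neither C nor any of its descendants is conditioned on, so the collider stays closed — the path is blocked at C.
At least one path is unblocked, so d-separation fails.

No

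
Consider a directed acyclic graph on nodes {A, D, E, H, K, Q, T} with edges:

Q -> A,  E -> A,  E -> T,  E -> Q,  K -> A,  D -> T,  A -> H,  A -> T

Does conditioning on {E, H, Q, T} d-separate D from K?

We examine all 3 paths between D and K:
  1. D → T ← E → A ← K — T:collider[open]; E:fork[blocks]; A:collider[open] ⇒ blocked
  2. D → T ← E → Q → A ← K — T:collider[open]; E:fork[blocks]; Q:chain[blocks]; A:collider[open] ⇒ blocked
  3. D → T ← A ← K — T:collider[open]; A:chain[open] ⇒ active
At least one path is unblocked, so d-separation fails.

No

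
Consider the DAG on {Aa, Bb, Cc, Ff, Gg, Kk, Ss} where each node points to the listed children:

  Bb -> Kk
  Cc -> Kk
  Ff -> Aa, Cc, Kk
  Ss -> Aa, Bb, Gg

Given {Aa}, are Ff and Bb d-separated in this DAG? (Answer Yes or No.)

We examine all 3 paths between Ff and Bb:
Path 1: Ff → Kk ← Bb
  Kk is a collider here and neither Kk nor any of its descendants is conditioned on, so the collider stays closed — the path is blocked at Kk.
Path 2: Ff → Cc → Kk ← Bb
  Kk is a collider here and neither Kk nor any of its descendants is conditioned on, so the collider stays closed — the path is blocked at Kk.
Path 3: Ff → Aa ← Ss → Bb
  Aa is a collider and Aa is conditioned on, which opens it; Ss is a fork and Ss is not conditioned on — no node blocks this path, so it is active.
Since the path Ff → Aa ← Ss → Bb is active, Ff and Bb are not d-separated given {Aa}.

No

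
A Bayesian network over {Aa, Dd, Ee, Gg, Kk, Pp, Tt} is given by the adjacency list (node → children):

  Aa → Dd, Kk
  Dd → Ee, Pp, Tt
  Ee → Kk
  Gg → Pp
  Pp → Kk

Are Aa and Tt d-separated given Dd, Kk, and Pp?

Enumerating the 3 paths from Aa to Tt and testing each for blocking by {Dd, Kk, Pp}:
  1. Aa → Dd → Tt — Dd:chain[blocks] ⇒ blocked
  2. Aa → Kk ← Pp ← Dd → Tt — Kk:collider[open]; Pp:chain[blocks]; Dd:fork[blocks] ⇒ blocked
  3. Aa → Kk ← Ee ← Dd → Tt — Kk:collider[open]; Ee:chain[open]; Dd:fork[blocks] ⇒ blocked
Since every path is blocked, d-separation holds.

Yes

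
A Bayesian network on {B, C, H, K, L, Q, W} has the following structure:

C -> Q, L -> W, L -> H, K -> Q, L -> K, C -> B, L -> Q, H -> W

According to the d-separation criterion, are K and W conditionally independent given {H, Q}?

Enumerating the 4 paths from K to W and testing each for blocking by {H, Q}:
  1. K → Q ← L → H → W — Q:collider[open]; L:fork[open]; H:chain[blocks] ⇒ blocked
  2. K → Q ← L → W — Q:collider[open]; L:fork[open] ⇒ active
  3. K ← L → H → W — L:fork[open]; H:chain[blocks] ⇒ blocked
  4. K ← L → W — L:fork[open] ⇒ active
At least one path is unblocked, so d-separation fails.

No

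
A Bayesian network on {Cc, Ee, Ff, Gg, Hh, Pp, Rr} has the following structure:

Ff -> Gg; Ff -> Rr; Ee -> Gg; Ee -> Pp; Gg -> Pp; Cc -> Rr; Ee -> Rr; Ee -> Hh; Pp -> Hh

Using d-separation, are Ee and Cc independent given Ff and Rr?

We examine all 4 paths between Ee and Cc:
Path 1: Ee → Pp ← Gg ← Ff → Rr ← Cc
  Pp is a collider here and neither Pp nor any of its descendants is conditioned on, so the collider stays closed — the path is blocked at Pp.
Path 2: Ee → Rr ← Cc
  Rr is a collider and Rr is conditioned on, which opens it — no node blocks this path, so it is active.
Path 3: Ee → Gg ← Ff → Rr ← Cc
  Gg is a collider here and neither Gg nor any of its descendants is conditioned on, so the collider stays closed — the path is blocked at Gg.
Path 4: Ee → Hh ← Pp ← Gg ← Ff → Rr ← Cc
  Hh is a collider here and neither Hh nor any of its descendants is conditioned on, so the collider stays closed — the path is blocked at Hh.
Because an active path exists, Ee and Cc are not d-separated.

No — Ee and Cc are not d-separated given {Ff, Rr}.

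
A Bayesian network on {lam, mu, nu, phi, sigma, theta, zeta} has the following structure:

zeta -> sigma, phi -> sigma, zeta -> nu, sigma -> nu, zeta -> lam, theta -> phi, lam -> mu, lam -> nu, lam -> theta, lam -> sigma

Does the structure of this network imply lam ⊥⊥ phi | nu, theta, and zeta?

6 paths connect lam and phi; each must be blocked for d-separation to hold:
  1. lam → theta → phi — theta:chain[blocks] ⇒ blocked
  2. lam ← zeta → sigma ← phi — zeta:fork[blocks]; sigma:collider[open] ⇒ blocked
  3. lam ← zeta → nu ← sigma ← phi — zeta:fork[blocks]; nu:collider[open]; sigma:chain[open] ⇒ blocked
  4. lam → sigma ← phi — sigma:collider[open] ⇒ active
  5. lam → nu ← zeta → sigma ← phi — nu:collider[open]; zeta:fork[blocks]; sigma:collider[open] ⇒ blocked
  6. lam → nu ← sigma ← phi — nu:collider[open]; sigma:chain[open] ⇒ active
Since the path lam → sigma ← phi is active, lam and phi are not d-separated given {nu, theta, zeta}.

No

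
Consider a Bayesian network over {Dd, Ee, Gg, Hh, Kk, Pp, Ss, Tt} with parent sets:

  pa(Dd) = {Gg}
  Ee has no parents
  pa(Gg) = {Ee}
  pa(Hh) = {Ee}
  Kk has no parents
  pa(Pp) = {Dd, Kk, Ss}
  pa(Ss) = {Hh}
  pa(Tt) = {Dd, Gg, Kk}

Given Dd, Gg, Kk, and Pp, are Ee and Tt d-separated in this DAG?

Yes

We examine all 6 paths between Ee and Tt:
Path 1: Ee → Hh → Ss → Pp ← Kk → Tt
  Kk is a fork here and Kk is conditioned on, so the path is blocked at Kk.
Path 2: Ee → Hh → Ss → Pp ← Dd ← Gg → Tt
  Dd is a chain here and Dd is conditioned on, so the path is blocked at Dd.
Path 3: Ee → Hh → Ss → Pp ← Dd → Tt
  Dd is a fork here and Dd is conditioned on, so the path is blocked at Dd.
Path 4: Ee → Gg → Dd → Tt
  Gg is a chain here and Gg is conditioned on, so the path is blocked at Gg.
Path 5: Ee → Gg → Dd → Pp ← Kk → Tt
  Gg is a chain here and Gg is conditioned on, so the path is blocked at Gg.
Path 6: Ee → Gg → Tt
  Gg is a chain here and Gg is conditioned on, so the path is blocked at Gg.
All paths are blocked; Ee ⊥ Tt | {Dd, Gg, Kk, Pp} holds.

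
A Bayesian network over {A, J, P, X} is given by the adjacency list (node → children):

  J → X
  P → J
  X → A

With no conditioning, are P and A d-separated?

There is one path between P and A:
Path 1: P → J → X → A
  J is a chain and J is not conditioned on; X is a chain and X is not conditioned on — no node blocks this path, so it is active.
Because an active path exists, P and A are not d-separated.

No — P and A are not d-separated given ∅.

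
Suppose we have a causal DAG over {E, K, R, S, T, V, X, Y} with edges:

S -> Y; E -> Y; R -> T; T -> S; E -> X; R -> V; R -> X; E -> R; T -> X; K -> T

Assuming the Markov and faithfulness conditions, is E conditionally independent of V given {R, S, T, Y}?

Yes

We examine all 5 paths between E and V:
Path 1: E → R → V
  R is a chain here and R is conditioned on, so the path is blocked at R.
Path 2: E → X ← T ← R → V
  X is a collider here and neither X nor any of its descendants is conditioned on, so the collider stays closed — the path is blocked at X.
Path 3: E → X ← R → V
  X is a collider here and neither X nor any of its descendants is conditioned on, so the collider stays closed — the path is blocked at X.
Path 4: E → Y ← S ← T ← R → V
  S is a chain here and S is conditioned on, so the path is blocked at S.
Path 5: E → Y ← S ← T → X ← R → V
  S is a chain here and S is conditioned on, so the path is blocked at S.
All paths are blocked; E ⊥ V | {R, S, T, Y} holds.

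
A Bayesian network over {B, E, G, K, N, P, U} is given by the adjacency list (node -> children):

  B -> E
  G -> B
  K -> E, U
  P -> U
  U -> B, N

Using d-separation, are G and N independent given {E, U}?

We examine all 2 paths between G and N:
  1. G → B ← U → N — B:collider[open]; U:fork[blocks] ⇒ blocked
  2. G → B → E ← K → U → N — B:chain[open]; E:collider[open]; K:fork[open]; U:chain[blocks] ⇒ blocked
Every path is blocked, so G and N are d-separated given {E, U}.

Yes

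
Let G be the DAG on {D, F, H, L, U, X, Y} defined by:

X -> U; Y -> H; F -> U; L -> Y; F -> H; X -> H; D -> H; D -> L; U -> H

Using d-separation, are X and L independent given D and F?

Yes

We examine all 6 paths between X and L:
Path 1: X → U ← F → H ← Y ← L
  U is a collider here and neither U nor any of its descendants is conditioned on, so the collider stays closed — the path is blocked at U.
Path 2: X → U ← F → H ← D → L
  U is a collider here and neither U nor any of its descendants is conditioned on, so the collider stays closed — the path is blocked at U.
Path 3: X → U → H ← Y ← L
  H is a collider here and neither H nor any of its descendants is conditioned on, so the collider stays closed — the path is blocked at H.
Path 4: X → U → H ← D → L
  H is a collider here and neither H nor any of its descendants is conditioned on, so the collider stays closed — the path is blocked at H.
Path 5: X → H ← Y ← L
  H is a collider here and neither H nor any of its descendants is conditioned on, so the collider stays closed — the path is blocked at H.
Path 6: X → H ← D → L
  H is a collider here and neither H nor any of its descendants is conditioned on, so the collider stays closed — the path is blocked at H.
Every path is blocked, so X and L are d-separated given {D, F}.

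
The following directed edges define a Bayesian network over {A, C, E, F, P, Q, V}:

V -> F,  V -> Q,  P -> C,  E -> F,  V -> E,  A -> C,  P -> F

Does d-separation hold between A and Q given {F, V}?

Yes

2 paths connect A and Q; each must be blocked for d-separation to hold:
Path 1: A → C ← P → F ← V → Q
  C is a collider here and neither C nor any of its descendants is conditioned on, so the collider stays closed — the path is blocked at C.
Path 2: A → C ← P → F ← E ← V → Q
  C is a collider here and neither C nor any of its descendants is conditioned on, so the collider stays closed — the path is blocked at C.
Since every path is blocked, d-separation holds.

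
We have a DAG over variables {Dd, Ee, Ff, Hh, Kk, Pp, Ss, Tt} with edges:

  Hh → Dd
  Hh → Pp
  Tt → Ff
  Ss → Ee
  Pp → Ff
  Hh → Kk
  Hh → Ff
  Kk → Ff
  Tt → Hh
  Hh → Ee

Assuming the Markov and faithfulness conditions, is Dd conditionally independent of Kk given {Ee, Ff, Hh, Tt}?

Enumerating the 4 paths from Dd to Kk and testing each for blocking by {Ee, Ff, Hh, Tt}:
Path 1: Dd ← Hh → Ff ← Kk
  Hh is a fork here and Hh is conditioned on, so the path is blocked at Hh.
Path 2: Dd ← Hh → Pp → Ff ← Kk
  Hh is a fork here and Hh is conditioned on, so the path is blocked at Hh.
Path 3: Dd ← Hh ← Tt → Ff ← Kk
  Hh is a chain here and Hh is conditioned on, so the path is blocked at Hh.
Path 4: Dd ← Hh → Kk
  Hh is a fork here and Hh is conditioned on, so the path is blocked at Hh.
Every path is blocked, so Dd and Kk are d-separated given {Ee, Ff, Hh, Tt}.

Yes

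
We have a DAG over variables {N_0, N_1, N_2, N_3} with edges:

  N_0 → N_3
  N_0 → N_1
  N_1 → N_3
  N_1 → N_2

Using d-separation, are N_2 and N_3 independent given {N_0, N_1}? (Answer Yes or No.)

Enumerating the 2 paths from N_2 to N_3 and testing each for blocking by {N_0, N_1}:
Path 1: N_2 ← N_1 ← N_0 → N_3
  N_1 is a chain here and N_1 is conditioned on, so the path is blocked at N_1.
Path 2: N_2 ← N_1 → N_3
  N_1 is a fork here and N_1 is conditioned on, so the path is blocked at N_1.
All paths are blocked; N_2 ⊥ N_3 | {N_0, N_1} holds.

Yes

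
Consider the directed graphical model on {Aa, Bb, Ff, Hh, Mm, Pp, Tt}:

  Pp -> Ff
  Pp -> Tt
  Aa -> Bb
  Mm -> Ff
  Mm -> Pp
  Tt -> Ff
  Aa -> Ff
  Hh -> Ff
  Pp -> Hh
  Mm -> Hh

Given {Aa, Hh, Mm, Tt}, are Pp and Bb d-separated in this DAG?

We examine all 6 paths between Pp and Bb:
  1. Pp → Ff ← Aa → Bb — Ff:collider[blocks]; Aa:fork[blocks] ⇒ blocked
  2. Pp → Hh → Ff ← Aa → Bb — Hh:chain[blocks]; Ff:collider[blocks]; Aa:fork[blocks] ⇒ blocked
  3. Pp → Hh ← Mm → Ff ← Aa → Bb — Hh:collider[open]; Mm:fork[blocks]; Ff:collider[blocks]; Aa:fork[blocks] ⇒ blocked
  4. Pp ← Mm → Ff ← Aa → Bb — Mm:fork[blocks]; Ff:collider[blocks]; Aa:fork[blocks] ⇒ blocked
  5. Pp ← Mm → Hh → Ff ← Aa → Bb — Mm:fork[blocks]; Hh:chain[blocks]; Ff:collider[blocks]; Aa:fork[blocks] ⇒ blocked
  6. Pp → Tt → Ff ← Aa → Bb — Tt:chain[blocks]; Ff:collider[blocks]; Aa:fork[blocks] ⇒ blocked
All paths are blocked; Pp ⊥ Bb | {Aa, Hh, Mm, Tt} holds.

Yes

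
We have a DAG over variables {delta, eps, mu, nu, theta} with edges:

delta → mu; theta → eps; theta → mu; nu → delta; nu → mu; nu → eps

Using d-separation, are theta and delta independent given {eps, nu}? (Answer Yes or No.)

Enumerating the 4 paths from theta to delta and testing each for blocking by {eps, nu}:
  1. theta → eps ← nu → delta — eps:collider[open]; nu:fork[blocks] ⇒ blocked
  2. theta → eps ← nu → mu ← delta — eps:collider[open]; nu:fork[blocks]; mu:collider[blocks] ⇒ blocked
  3. theta → mu ← delta — mu:collider[blocks] ⇒ blocked
  4. theta → mu ← nu → delta — mu:collider[blocks]; nu:fork[blocks] ⇒ blocked
Since every path is blocked, d-separation holds.

Yes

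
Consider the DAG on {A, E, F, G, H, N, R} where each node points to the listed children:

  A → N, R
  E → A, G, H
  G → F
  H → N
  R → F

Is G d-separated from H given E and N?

Yes — G and H are d-separated given {E, N}.

4 paths connect G and H; each must be blocked for d-separation to hold:
  1. G ← E → A → N ← H — E:fork[blocks]; A:chain[open]; N:collider[open] ⇒ blocked
  2. G ← E → H — E:fork[blocks] ⇒ blocked
  3. G → F ← R ← A ← E → H — F:collider[blocks]; R:chain[open]; A:chain[open]; E:fork[blocks] ⇒ blocked
  4. G → F ← R ← A → N ← H — F:collider[blocks]; R:chain[open]; A:fork[open]; N:collider[open] ⇒ blocked
Since every path is blocked, d-separation holds.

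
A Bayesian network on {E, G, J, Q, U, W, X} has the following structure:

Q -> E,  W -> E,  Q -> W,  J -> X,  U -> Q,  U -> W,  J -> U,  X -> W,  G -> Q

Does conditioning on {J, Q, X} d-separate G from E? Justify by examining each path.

No

4 paths connect G and E; each must be blocked for d-separation to hold:
  1. G → Q → W → E — Q:chain[blocks]; W:chain[open] ⇒ blocked
  2. G → Q → E — Q:chain[blocks] ⇒ blocked
  3. G → Q ← U ← J → X → W → E — Q:collider[open]; U:chain[open]; J:fork[blocks]; X:chain[blocks]; W:chain[open] ⇒ blocked
  4. G → Q ← U → W → E — Q:collider[open]; U:fork[open]; W:chain[open] ⇒ active
Because an active path exists, G and E are not d-separated.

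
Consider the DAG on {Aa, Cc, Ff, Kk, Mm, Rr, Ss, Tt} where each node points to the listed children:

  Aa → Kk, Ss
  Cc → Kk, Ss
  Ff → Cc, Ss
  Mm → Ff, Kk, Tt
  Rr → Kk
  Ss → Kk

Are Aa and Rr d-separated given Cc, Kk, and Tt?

6 paths connect Aa and Rr; each must be blocked for d-separation to hold:
Path 1: Aa → Kk ← Rr
  Kk is a collider and Kk is conditioned on, which opens it — no node blocks this path, so it is active.
Path 2: Aa → Ss ← Ff ← Mm → Kk ← Rr
  Ss is a collider and its descendant Kk is conditioned on, which opens it; Ff is a chain and Ff is not conditioned on; Mm is a fork and Mm is not conditioned on; Kk is a collider and Kk is conditioned on, which opens it — no node blocks this path, so it is active.
Path 3: Aa → Ss ← Ff → Cc → Kk ← Rr
  Cc is a chain here and Cc is conditioned on, so the path is blocked at Cc.
Path 4: Aa → Ss → Kk ← Rr
  Ss is a chain and Ss is not conditioned on; Kk is a collider and Kk is conditioned on, which opens it — no node blocks this path, so it is active.
Path 5: Aa → Ss ← Cc ← Ff ← Mm → Kk ← Rr
  Cc is a chain here and Cc is conditioned on, so the path is blocked at Cc.
Path 6: Aa → Ss ← Cc → Kk ← Rr
  Cc is a fork here and Cc is conditioned on, so the path is blocked at Cc.
At least one path is unblocked, so d-separation fails.

No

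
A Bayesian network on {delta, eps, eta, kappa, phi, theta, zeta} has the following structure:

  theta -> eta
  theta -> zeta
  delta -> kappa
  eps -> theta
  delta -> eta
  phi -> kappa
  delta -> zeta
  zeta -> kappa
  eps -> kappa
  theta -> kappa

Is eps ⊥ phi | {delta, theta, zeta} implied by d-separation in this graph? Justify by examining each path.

Yes — eps and phi are d-separated given {delta, theta, zeta}.

6 paths connect eps and phi; each must be blocked for d-separation to hold:
Path 1: eps → theta → zeta ← delta → kappa ← phi
  theta is a chain here and theta is conditioned on, so the path is blocked at theta.
Path 2: eps → theta → zeta → kappa ← phi
  theta is a chain here and theta is conditioned on, so the path is blocked at theta.
Path 3: eps → theta → eta ← delta → zeta → kappa ← phi
  theta is a chain here and theta is conditioned on, so the path is blocked at theta.
Path 4: eps → theta → eta ← delta → kappa ← phi
  theta is a chain here and theta is conditioned on, so the path is blocked at theta.
Path 5: eps → theta → kappa ← phi
  theta is a chain here and theta is conditioned on, so the path is blocked at theta.
Path 6: eps → kappa ← phi
  kappa is a collider here and neither kappa nor any of its descendants is conditioned on, so the collider stays closed — the path is blocked at kappa.
Since every path is blocked, d-separation holds.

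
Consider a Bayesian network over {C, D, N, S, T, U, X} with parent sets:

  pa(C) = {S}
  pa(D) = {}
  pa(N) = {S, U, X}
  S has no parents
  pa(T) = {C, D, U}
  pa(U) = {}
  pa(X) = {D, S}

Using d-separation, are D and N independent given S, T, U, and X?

We examine all 6 paths between D and N:
Path 1: D → T ← C ← S → N
  S is a fork here and S is conditioned on, so the path is blocked at S.
Path 2: D → T ← C ← S → X → N
  S is a fork here and S is conditioned on, so the path is blocked at S.
Path 3: D → T ← U → N
  U is a fork here and U is conditioned on, so the path is blocked at U.
Path 4: D → X → N
  X is a chain here and X is conditioned on, so the path is blocked at X.
Path 5: D → X ← S → N
  S is a fork here and S is conditioned on, so the path is blocked at S.
Path 6: D → X ← S → C → T ← U → N
  S is a fork here and S is conditioned on, so the path is blocked at S.
Every path is blocked, so D and N are d-separated given {S, T, U, X}.

Yes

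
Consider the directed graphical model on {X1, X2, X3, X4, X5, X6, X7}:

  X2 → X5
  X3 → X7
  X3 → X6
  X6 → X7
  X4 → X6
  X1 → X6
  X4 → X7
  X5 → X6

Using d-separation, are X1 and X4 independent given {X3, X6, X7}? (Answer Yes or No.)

No

We examine all 3 paths between X1 and X4:
Path 1: X1 → X6 ← X3 → X7 ← X4
  X3 is a fork here and X3 is conditioned on, so the path is blocked at X3.
Path 2: X1 → X6 ← X4
  X6 is a collider and X6 is conditioned on, which opens it — no node blocks this path, so it is active.
Path 3: X1 → X6 → X7 ← X4
  X6 is a chain here and X6 is conditioned on, so the path is blocked at X6.
At least one path is unblocked, so d-separation fails.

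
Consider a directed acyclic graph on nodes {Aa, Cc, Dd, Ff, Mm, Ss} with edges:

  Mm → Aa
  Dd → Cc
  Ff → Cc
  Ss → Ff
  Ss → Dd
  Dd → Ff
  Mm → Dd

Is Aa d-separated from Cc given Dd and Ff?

There are 3 undirected paths between Aa and Cc; checking each against the conditioning set {Dd, Ff}:
Path 1: Aa ← Mm → Dd ← Ss → Ff → Cc
  Ff is a chain here and Ff is conditioned on, so the path is blocked at Ff.
Path 2: Aa ← Mm → Dd → Ff → Cc
  Dd is a chain here and Dd is conditioned on, so the path is blocked at Dd.
Path 3: Aa ← Mm → Dd → Cc
  Dd is a chain here and Dd is conditioned on, so the path is blocked at Dd.
Since every path is blocked, d-separation holds.

Yes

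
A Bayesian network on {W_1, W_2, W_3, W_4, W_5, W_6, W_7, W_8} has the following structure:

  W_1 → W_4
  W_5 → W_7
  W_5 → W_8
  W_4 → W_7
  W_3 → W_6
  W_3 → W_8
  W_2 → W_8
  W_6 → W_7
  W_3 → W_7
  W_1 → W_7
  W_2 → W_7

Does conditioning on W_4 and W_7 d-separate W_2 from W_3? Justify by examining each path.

No

Enumerating the 6 paths from W_2 to W_3 and testing each for blocking by {W_4, W_7}:
Path 1: W_2 → W_7 ← W_6 ← W_3
  W_7 is a collider and W_7 is conditioned on, which opens it; W_6 is a chain and W_6 is not conditioned on — no node blocks this path, so it is active.
Path 2: W_2 → W_7 ← W_5 → W_8 ← W_3
  W_8 is a collider here and neither W_8 nor any of its descendants is conditioned on, so the collider stays closed — the path is blocked at W_8.
Path 3: W_2 → W_7 ← W_3
  W_7 is a collider and W_7 is conditioned on, which opens it — no node blocks this path, so it is active.
Path 4: W_2 → W_8 ← W_5 → W_7 ← W_6 ← W_3
  W_8 is a collider here and neither W_8 nor any of its descendants is conditioned on, so the collider stays closed — the path is blocked at W_8.
Path 5: W_2 → W_8 ← W_5 → W_7 ← W_3
  W_8 is a collider here and neither W_8 nor any of its descendants is conditioned on, so the collider stays closed — the path is blocked at W_8.
Path 6: W_2 → W_8 ← W_3
  W_8 is a collider here and neither W_8 nor any of its descendants is conditioned on, so the collider stays closed — the path is blocked at W_8.
Because an active path exists, W_2 and W_3 are not d-separated.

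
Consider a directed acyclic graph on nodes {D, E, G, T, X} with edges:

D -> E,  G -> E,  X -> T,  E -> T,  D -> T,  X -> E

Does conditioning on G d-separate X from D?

Enumerating the 4 paths from X to D and testing each for blocking by {G}:
Path 1: X → E ← D
  E is a collider here and neither E nor any of its descendants is conditioned on, so the collider stays closed — the path is blocked at E.
Path 2: X → E → T ← D
  T is a collider here and neither T nor any of its descendants is conditioned on, so the collider stays closed — the path is blocked at T.
Path 3: X → T ← D
  T is a collider here and neither T nor any of its descendants is conditioned on, so the collider stays closed — the path is blocked at T.
Path 4: X → T ← E ← D
  T is a collider here and neither T nor any of its descendants is conditioned on, so the collider stays closed — the path is blocked at T.
Every path is blocked, so X and D are d-separated given {G}.

Yes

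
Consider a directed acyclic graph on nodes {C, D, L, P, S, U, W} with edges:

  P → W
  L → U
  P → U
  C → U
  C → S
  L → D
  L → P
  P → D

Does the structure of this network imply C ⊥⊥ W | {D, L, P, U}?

3 paths connect C and W; each must be blocked for d-separation to hold:
Path 1: C → U ← L → D ← P → W
  L is a fork here and L is conditioned on, so the path is blocked at L.
Path 2: C → U ← L → P → W
  L is a fork here and L is conditioned on, so the path is blocked at L.
Path 3: C → U ← P → W
  P is a fork here and P is conditioned on, so the path is blocked at P.
All paths are blocked; C ⊥ W | {D, L, P, U} holds.

Yes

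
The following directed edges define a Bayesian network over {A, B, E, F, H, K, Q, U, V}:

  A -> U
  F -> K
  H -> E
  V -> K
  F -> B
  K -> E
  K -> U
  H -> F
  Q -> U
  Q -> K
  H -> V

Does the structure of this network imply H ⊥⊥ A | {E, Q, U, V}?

6 paths connect H and A; each must be blocked for d-separation to hold:
  1. H → F → K ← Q → U ← A — F:chain[open]; K:collider[open]; Q:fork[blocks]; U:collider[open] ⇒ blocked
  2. H → F → K → U ← A — F:chain[open]; K:chain[open]; U:collider[open] ⇒ active
  3. H → V → K ← Q → U ← A — V:chain[blocks]; K:collider[open]; Q:fork[blocks]; U:collider[open] ⇒ blocked
  4. H → V → K → U ← A — V:chain[blocks]; K:chain[open]; U:collider[open] ⇒ blocked
  5. H → E ← K ← Q → U ← A — E:collider[open]; K:chain[open]; Q:fork[blocks]; U:collider[open] ⇒ blocked
  6. H → E ← K → U ← A — E:collider[open]; K:fork[open]; U:collider[open] ⇒ active
At least one path is unblocked, so d-separation fails.

No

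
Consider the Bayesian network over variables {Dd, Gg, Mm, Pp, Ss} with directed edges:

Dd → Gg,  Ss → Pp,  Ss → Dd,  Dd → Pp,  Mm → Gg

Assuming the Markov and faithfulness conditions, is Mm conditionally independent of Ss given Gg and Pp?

2 paths connect Mm and Ss; each must be blocked for d-separation to hold:
  1. Mm → Gg ← Dd → Pp ← Ss — Gg:collider[open]; Dd:fork[open]; Pp:collider[open] ⇒ active
  2. Mm → Gg ← Dd ← Ss — Gg:collider[open]; Dd:chain[open] ⇒ active
Since the path Mm → Gg ← Dd → Pp ← Ss is active, Mm and Ss are not d-separated given {Gg, Pp}.

No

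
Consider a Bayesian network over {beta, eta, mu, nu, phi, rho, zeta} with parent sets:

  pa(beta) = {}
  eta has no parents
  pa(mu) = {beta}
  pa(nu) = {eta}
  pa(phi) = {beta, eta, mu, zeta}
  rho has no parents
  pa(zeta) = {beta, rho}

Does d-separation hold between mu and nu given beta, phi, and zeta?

No — mu and nu are not d-separated given {beta, phi, zeta}.

3 paths connect mu and nu; each must be blocked for d-separation to hold:
Path 1: mu → phi ← eta → nu
  phi is a collider and phi is conditioned on, which opens it; eta is a fork and eta is not conditioned on — no node blocks this path, so it is active.
Path 2: mu ← beta → phi ← eta → nu
  beta is a fork here and beta is conditioned on, so the path is blocked at beta.
Path 3: mu ← beta → zeta → phi ← eta → nu
  beta is a fork here and beta is conditioned on, so the path is blocked at beta.
Since the path mu → phi ← eta → nu is active, mu and nu are not d-separated given {beta, phi, zeta}.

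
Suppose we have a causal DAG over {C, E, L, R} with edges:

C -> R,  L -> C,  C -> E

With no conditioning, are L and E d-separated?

There is one path between L and E:
  1. L → C → E — C:chain[open] ⇒ active
Because an active path exists, L and E are not d-separated.

No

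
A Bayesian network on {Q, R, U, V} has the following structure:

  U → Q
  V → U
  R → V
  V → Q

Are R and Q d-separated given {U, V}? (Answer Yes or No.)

Yes — R and Q are d-separated given {U, V}.

There are 2 undirected paths between R and Q; checking each against the conditioning set {U, V}:
Path 1: R → V → Q
  V is a chain here and V is conditioned on, so the path is blocked at V.
Path 2: R → V → U → Q
  V is a chain here and V is conditioned on, so the path is blocked at V.
Every path is blocked, so R and Q are d-separated given {U, V}.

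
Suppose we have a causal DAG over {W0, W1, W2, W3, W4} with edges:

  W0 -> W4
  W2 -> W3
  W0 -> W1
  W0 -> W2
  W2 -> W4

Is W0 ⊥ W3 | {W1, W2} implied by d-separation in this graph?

There are 2 undirected paths between W0 and W3; checking each against the conditioning set {W1, W2}:
Path 1: W0 → W2 → W3
  W2 is a chain here and W2 is conditioned on, so the path is blocked at W2.
Path 2: W0 → W4 ← W2 → W3
  W4 is a collider here and neither W4 nor any of its descendants is conditioned on, so the collider stays closed — the path is blocked at W4.
Since every path is blocked, d-separation holds.

Yes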